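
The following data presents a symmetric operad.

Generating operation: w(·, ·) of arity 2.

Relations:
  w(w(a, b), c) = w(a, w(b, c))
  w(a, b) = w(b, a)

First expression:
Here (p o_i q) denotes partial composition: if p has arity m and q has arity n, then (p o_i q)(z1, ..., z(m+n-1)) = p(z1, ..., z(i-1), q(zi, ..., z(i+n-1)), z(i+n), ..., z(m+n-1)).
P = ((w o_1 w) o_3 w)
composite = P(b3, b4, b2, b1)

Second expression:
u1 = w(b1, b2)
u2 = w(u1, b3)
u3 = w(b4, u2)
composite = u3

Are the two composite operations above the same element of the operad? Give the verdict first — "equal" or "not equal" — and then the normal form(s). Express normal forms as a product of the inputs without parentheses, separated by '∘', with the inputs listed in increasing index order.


equal; the common form is b1 ∘ b2 ∘ b3 ∘ b4

The first expression reduces to b1 ∘ b2 ∘ b3 ∘ b4
The second expression reduces to b1 ∘ b2 ∘ b3 ∘ b4
Both agree, so they are equal.


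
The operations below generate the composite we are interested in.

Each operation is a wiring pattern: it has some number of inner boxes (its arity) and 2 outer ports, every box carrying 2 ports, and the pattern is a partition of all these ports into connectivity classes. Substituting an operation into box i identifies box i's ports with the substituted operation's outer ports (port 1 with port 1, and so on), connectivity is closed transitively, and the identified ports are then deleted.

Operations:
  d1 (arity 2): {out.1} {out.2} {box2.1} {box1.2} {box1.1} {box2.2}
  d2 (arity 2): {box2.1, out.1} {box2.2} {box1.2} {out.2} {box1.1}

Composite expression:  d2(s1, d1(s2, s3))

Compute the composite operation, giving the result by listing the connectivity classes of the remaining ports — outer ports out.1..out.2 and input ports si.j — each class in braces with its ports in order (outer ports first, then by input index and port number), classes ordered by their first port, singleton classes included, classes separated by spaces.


After gluing at d2, chains via deleted ports link the s-ports.
d1 over (s2, s3) gives {out.1} {out.2} {s2.1} {s2.2} {s3.1} {s3.2}, out.j being that stage's outer ports
d2 over (s1, s2, s3) gives {out.1} {out.2} {s1.1} {s1.2} {s2.1} {s2.2} {s3.1} {s3.2}, out.j being that stage's outer ports

{out.1} {out.2} {s1.1} {s1.2} {s2.1} {s2.2} {s3.1} {s3.2}


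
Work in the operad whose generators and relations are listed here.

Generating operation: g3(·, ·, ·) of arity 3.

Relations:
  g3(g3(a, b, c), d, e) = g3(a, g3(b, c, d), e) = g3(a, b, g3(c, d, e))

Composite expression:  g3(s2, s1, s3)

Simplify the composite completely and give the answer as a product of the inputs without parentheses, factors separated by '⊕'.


s2 ⊕ s1 ⊕ s3

All parenthesizations of g3 agree; list the s-inputs left to right.
g3(s2, s1, s3) reduces to s2 ⊕ s1 ⊕ s3


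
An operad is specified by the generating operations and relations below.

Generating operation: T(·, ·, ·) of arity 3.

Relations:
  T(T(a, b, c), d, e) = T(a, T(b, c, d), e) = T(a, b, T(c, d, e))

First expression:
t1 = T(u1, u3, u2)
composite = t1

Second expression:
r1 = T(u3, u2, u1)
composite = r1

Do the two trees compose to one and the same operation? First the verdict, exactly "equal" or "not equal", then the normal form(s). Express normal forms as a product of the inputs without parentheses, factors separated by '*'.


not equal: they reduce to u1 * u3 * u2 and u3 * u2 * u1

In normal form, the first expression is u1 * u3 * u2
In normal form, the second expression is u3 * u2 * u1
The forms do not match — not equal.


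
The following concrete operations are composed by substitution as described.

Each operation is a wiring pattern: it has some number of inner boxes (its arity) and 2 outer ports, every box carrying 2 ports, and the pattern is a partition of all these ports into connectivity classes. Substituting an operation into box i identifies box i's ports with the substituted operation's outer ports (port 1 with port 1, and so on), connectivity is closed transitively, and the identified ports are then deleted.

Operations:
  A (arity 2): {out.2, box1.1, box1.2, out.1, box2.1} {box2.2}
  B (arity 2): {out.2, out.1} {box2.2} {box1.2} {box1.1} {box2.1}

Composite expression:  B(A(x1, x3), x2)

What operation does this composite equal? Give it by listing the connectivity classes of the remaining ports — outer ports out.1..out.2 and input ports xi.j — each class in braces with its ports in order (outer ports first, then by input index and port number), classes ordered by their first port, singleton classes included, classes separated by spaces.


Substituting into B glues patterns; closure does the rest.
A over (x1, x3) gives {out.1, out.2, x1.1, x1.2, x3.1} {x3.2}, out.j being that stage's outer ports
B over (x1, x3, x2) gives {out.1, out.2} {x1.1, x1.2, x3.1} {x2.1} {x2.2} {x3.2}, out.j being that stage's outer ports

{out.1, out.2} {x1.1, x1.2, x3.1} {x2.1} {x2.2} {x3.2}


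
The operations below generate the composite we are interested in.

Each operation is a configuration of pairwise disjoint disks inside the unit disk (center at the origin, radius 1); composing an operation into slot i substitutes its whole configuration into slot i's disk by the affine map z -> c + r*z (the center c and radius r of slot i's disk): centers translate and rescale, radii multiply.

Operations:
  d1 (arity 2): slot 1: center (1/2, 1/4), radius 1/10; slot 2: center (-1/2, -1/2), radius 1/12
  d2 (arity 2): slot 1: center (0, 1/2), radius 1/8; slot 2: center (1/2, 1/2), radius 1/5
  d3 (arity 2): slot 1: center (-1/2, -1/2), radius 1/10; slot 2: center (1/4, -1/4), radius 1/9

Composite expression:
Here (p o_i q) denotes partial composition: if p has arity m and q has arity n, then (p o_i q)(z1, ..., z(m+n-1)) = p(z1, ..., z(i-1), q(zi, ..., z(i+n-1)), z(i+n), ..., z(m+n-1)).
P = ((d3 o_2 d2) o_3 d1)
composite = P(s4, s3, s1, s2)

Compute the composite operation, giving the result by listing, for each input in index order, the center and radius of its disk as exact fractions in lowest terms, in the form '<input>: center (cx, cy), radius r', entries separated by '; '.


Nesting under d3 composes maps z -> c + r*z down each s-path.
input s4: applying the 1 nested substitution gives center (-1/2, -1/2), radius 1/10
input s3: applying the 2 nested substitutions gives center (1/4, -7/36), radius 1/72
input s1: applying the 3 nested substitutions gives center (19/60, -17/90), radius 1/450
input s2: applying the 3 nested substitutions gives center (53/180, -37/180), radius 1/540

s1: center (19/60, -17/90), radius 1/450; s2: center (53/180, -37/180), radius 1/540; s3: center (1/4, -7/36), radius 1/72; s4: center (-1/2, -1/2), radius 1/10


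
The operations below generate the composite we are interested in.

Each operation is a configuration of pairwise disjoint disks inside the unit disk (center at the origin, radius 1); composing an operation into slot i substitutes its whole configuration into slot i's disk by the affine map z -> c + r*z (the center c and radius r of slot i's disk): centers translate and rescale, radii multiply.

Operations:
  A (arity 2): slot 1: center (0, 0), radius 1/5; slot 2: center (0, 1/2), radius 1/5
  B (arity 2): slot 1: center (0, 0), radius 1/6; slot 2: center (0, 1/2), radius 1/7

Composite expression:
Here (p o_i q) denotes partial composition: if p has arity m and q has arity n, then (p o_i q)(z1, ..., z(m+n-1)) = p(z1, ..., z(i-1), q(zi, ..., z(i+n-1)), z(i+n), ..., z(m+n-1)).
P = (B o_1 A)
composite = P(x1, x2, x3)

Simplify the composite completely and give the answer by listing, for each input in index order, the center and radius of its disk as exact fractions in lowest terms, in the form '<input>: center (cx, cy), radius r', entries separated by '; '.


x1: center (0, 0), radius 1/30; x2: center (0, 1/12), radius 1/30; x3: center (0, 1/2), radius 1/7

Affine substitution under B: radii multiply and x-centers shift.
input x1: applying the 2 nested substitutions gives center (0, 0), radius 1/30
input x2: applying the 2 nested substitutions gives center (0, 1/12), radius 1/30
input x3: applying the 1 nested substitution gives center (0, 1/2), radius 1/7


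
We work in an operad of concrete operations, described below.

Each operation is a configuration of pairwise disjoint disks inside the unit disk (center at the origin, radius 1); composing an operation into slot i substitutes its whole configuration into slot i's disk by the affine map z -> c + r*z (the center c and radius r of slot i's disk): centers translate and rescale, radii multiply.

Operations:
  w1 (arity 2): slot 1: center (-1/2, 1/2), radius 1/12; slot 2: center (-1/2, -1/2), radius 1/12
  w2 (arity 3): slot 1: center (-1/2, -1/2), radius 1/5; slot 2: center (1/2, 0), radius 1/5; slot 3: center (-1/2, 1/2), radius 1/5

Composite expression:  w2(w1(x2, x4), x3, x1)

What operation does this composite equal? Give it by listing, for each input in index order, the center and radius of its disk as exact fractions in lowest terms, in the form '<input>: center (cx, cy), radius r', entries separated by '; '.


x1: center (-1/2, 1/2), radius 1/5; x2: center (-3/5, -2/5), radius 1/60; x3: center (1/2, 0), radius 1/5; x4: center (-3/5, -3/5), radius 1/60


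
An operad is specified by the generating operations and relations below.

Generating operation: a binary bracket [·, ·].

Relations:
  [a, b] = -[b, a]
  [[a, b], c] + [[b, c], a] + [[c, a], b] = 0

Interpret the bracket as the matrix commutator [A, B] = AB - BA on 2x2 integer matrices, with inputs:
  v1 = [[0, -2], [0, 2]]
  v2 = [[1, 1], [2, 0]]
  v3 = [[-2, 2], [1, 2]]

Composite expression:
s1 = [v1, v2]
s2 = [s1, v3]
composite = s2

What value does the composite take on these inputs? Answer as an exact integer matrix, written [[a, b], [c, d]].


[[-8, -16], [-8, 8]]


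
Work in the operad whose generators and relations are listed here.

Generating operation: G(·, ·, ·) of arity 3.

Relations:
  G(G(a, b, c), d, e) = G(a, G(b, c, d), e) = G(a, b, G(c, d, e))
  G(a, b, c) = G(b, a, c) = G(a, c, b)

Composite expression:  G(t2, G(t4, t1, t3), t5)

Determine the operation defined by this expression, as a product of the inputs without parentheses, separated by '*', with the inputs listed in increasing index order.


t1 * t2 * t3 * t4 * t5


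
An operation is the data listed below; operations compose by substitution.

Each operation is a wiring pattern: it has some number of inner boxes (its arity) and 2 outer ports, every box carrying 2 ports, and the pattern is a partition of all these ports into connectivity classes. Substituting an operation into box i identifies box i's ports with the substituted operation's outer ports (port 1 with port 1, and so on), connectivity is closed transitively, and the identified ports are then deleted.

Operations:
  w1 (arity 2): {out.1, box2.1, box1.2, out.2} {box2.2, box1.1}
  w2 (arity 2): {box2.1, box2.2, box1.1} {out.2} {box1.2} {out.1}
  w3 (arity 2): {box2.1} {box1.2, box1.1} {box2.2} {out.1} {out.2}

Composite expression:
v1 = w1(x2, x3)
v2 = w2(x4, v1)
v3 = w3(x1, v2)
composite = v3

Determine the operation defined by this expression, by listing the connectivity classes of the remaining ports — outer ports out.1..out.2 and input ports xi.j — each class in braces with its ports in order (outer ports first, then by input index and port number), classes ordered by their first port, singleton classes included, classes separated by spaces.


{out.1} {out.2} {x1.1, x1.2} {x2.1, x3.2} {x2.2, x3.1, x4.1} {x4.2}


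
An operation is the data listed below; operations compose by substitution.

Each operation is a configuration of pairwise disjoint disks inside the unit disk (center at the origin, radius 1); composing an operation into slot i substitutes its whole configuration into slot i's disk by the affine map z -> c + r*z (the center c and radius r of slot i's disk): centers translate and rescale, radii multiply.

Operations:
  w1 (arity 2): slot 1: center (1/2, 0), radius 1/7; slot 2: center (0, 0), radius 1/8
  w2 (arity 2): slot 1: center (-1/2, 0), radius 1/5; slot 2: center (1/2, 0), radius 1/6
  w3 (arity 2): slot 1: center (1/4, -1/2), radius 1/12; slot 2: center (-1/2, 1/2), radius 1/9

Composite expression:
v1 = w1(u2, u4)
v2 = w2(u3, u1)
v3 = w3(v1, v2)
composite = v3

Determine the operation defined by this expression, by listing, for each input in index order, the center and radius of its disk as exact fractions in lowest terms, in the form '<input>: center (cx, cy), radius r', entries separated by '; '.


u1: center (-4/9, 1/2), radius 1/54; u2: center (7/24, -1/2), radius 1/84; u3: center (-5/9, 1/2), radius 1/45; u4: center (1/4, -1/2), radius 1/96


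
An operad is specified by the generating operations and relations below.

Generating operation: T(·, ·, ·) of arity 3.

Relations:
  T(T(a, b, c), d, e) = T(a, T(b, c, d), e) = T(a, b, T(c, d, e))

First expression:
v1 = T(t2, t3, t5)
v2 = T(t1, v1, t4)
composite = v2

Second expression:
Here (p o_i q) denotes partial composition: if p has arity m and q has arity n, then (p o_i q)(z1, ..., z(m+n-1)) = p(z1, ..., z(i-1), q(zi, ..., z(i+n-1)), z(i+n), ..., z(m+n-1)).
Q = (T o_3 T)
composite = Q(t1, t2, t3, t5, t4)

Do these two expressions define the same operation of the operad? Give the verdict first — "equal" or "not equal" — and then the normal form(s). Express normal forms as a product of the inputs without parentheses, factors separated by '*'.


equal: each reduces to t1 * t2 * t3 * t5 * t4

The first expression, normalized: t1 * t2 * t3 * t5 * t4
The second expression, normalized: t1 * t2 * t3 * t5 * t4
Same normal form: equal.


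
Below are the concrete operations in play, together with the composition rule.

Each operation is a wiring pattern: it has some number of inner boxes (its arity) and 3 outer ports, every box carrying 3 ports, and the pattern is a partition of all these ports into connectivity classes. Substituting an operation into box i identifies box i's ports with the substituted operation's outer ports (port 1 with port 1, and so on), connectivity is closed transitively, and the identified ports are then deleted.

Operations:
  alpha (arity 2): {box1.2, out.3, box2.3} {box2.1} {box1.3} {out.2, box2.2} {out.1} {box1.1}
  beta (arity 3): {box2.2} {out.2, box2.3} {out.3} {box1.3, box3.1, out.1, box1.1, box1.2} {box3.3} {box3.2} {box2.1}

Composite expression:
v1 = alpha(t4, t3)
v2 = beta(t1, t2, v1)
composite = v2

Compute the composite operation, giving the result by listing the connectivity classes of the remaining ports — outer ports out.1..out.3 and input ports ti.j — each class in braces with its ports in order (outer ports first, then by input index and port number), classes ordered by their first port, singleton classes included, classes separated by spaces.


{out.1, t1.1, t1.2, t1.3} {out.2, t2.3} {out.3} {t2.1} {t2.2} {t3.1} {t3.2} {t3.3, t4.2} {t4.1} {t4.3}

Substituting into beta glues patterns; closure does the rest.
alpha over (t4, t3) gives {out.1} {out.2, t3.2} {out.3, t3.3, t4.2} {t3.1} {t4.1} {t4.3}, out.j being that stage's outer ports
beta over (t1, t2, t4, t3) gives {out.1, t1.1, t1.2, t1.3} {out.2, t2.3} {out.3} {t2.1} {t2.2} {t3.1} {t3.2} {t3.3, t4.2} {t4.1} {t4.3}, out.j being that stage's outer ports


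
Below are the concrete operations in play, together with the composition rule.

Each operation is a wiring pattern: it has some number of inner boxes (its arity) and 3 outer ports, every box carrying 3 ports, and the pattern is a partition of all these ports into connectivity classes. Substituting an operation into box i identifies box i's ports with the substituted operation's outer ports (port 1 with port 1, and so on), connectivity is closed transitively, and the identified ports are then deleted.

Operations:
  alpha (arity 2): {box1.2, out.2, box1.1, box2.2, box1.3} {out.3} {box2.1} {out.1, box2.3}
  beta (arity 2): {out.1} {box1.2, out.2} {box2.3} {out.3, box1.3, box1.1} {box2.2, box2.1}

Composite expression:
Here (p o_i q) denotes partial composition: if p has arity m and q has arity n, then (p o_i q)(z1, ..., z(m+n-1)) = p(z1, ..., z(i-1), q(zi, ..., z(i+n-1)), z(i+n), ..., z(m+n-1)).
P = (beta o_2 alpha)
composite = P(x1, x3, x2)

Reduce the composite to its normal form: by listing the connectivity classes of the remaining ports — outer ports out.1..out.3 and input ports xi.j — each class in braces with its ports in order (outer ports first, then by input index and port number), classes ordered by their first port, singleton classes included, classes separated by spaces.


Connectivity passes through glued beta-boundaries; trace each wire chain.
after alpha, the pattern on (x3, x2) reads {out.1, x2.3} {out.2, x2.2, x3.1, x3.2, x3.3} {out.3} {x2.1} (out.j = its outer ports)
after beta, the pattern on (x1, x3, x2) reads {out.1} {out.2, x1.2} {out.3, x1.1, x1.3} {x2.1} {x2.2, x2.3, x3.1, x3.2, x3.3} (out.j = its outer ports)

{out.1} {out.2, x1.2} {out.3, x1.1, x1.3} {x2.1} {x2.2, x2.3, x3.1, x3.2, x3.3}


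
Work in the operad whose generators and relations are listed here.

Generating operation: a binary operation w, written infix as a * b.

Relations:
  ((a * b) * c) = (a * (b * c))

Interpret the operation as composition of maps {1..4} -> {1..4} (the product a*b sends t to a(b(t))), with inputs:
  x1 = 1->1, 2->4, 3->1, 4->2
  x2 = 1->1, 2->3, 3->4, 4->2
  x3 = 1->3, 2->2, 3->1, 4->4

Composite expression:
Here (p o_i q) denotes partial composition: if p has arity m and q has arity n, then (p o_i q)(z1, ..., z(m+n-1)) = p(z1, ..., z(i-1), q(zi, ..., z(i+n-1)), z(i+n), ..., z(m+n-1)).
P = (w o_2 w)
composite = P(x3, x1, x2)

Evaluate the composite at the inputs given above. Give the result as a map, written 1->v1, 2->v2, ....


1->3, 2->3, 3->2, 4->4

(x1 * x2) = 1->1, 2->1, 3->2, 4->4
(x3 * (x1 * x2)) = 1->3, 2->3, 3->2, 4->4


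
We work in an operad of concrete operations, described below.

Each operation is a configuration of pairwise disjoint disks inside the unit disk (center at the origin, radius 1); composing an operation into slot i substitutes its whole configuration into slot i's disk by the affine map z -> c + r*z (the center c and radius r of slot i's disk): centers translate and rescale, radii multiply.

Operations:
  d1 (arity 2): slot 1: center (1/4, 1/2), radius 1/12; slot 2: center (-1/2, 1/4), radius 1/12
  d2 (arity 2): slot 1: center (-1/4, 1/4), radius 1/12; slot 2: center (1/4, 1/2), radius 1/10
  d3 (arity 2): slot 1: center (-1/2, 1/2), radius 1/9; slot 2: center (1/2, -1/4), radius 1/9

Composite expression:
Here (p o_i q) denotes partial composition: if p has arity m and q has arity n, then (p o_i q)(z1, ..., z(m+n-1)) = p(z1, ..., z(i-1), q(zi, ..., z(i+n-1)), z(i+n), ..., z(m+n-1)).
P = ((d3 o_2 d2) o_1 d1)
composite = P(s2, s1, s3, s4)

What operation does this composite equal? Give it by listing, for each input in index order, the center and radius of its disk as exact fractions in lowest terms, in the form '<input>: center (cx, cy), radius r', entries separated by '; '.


s1: center (-5/9, 19/36), radius 1/108; s2: center (-17/36, 5/9), radius 1/108; s3: center (17/36, -2/9), radius 1/108; s4: center (19/36, -7/36), radius 1/90

Affine substitution under d3: radii multiply and s-centers shift.
for s2, the 2-step affine chain lands on center (-17/36, 5/9), radius 1/108
for s1, the 2-step affine chain lands on center (-5/9, 19/36), radius 1/108
for s3, the 2-step affine chain lands on center (17/36, -2/9), radius 1/108
for s4, the 2-step affine chain lands on center (19/36, -7/36), radius 1/90


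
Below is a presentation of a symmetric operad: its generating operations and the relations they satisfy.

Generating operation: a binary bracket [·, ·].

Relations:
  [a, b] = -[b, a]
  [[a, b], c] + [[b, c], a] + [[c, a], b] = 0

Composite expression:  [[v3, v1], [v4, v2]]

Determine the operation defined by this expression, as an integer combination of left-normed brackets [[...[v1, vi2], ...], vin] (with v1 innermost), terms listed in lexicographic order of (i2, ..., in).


Skip Jacobi rewriting: expand, keep v1-initial words, read off terms.
Composite bracket: [[v3, v1], [v4, v2]]
The bracket unfolds into 8 signed words via [a, b] = ab - ba (2^3 = 8).
Collect the words opening with v1:
  v1v3v2v4 (sign +1) contributes +[[[v1, v3], v2], v4]
  v1v3v4v2 (sign -1) contributes -[[[v1, v3], v4], v2]

[[[v1, v3], v2], v4] - [[[v1, v3], v4], v2]


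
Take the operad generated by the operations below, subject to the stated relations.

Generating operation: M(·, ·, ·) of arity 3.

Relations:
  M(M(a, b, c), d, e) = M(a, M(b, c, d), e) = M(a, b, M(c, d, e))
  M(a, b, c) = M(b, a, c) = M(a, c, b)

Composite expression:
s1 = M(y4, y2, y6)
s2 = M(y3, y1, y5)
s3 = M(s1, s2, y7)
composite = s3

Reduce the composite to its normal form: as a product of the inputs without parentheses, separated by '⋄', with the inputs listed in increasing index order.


y1 ⋄ y2 ⋄ y3 ⋄ y4 ⋄ y5 ⋄ y6 ⋄ y7

With M associative and commutative, the y-input set is all that matters.
M(y4, y2, y6) unparenthesizes to y4 ⋄ y2 ⋄ y6
M(y3, y1, y5) unparenthesizes to y3 ⋄ y1 ⋄ y5
M(M(y4, y2, y6), M(y3, y1, y5), y7) unparenthesizes to y4 ⋄ y2 ⋄ y6 ⋄ y3 ⋄ y1 ⋄ y5 ⋄ y7
sorting the factors by input index: y1 ⋄ y2 ⋄ y3 ⋄ y4 ⋄ y5 ⋄ y6 ⋄ y7


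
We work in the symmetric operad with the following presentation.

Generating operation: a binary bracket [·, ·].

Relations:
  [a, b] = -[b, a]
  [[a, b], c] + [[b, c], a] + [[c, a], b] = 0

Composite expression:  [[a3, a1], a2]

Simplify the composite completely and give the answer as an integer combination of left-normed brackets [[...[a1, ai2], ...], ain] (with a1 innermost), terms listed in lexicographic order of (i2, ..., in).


-[[a1, a3], a2]

Skip Jacobi rewriting: expand, keep a1-initial words, read off terms.
Composite bracket: [[a3, a1], a2]
Each bracket splits as ab - ba, giving 4 signed words (2^2 = 4).
Collect the words opening with a1:
  a1a3a2 appears with sign -1, giving the term -[[a1, a3], a2]


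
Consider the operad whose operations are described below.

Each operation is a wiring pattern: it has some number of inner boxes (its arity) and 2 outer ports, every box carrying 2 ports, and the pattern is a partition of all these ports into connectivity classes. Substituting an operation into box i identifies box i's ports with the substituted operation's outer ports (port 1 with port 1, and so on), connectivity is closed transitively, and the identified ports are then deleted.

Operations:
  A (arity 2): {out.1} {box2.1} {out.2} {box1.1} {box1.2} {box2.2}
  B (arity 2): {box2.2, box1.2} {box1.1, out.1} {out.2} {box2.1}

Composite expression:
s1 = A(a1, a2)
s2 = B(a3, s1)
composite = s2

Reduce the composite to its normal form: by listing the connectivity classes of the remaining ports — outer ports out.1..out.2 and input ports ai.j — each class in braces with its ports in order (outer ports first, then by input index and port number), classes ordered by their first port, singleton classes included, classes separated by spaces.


{out.1, a3.1} {out.2} {a1.1} {a1.2} {a2.1} {a2.2} {a3.2}

After gluing at B, chains via deleted ports link the a-ports.
through A, on inputs (a1, a2): {out.1} {out.2} {a1.1} {a1.2} {a2.1} {a2.2} (out.j = stage outer ports)
through B, on inputs (a3, a1, a2): {out.1, a3.1} {out.2} {a1.1} {a1.2} {a2.1} {a2.2} {a3.2} (out.j = stage outer ports)


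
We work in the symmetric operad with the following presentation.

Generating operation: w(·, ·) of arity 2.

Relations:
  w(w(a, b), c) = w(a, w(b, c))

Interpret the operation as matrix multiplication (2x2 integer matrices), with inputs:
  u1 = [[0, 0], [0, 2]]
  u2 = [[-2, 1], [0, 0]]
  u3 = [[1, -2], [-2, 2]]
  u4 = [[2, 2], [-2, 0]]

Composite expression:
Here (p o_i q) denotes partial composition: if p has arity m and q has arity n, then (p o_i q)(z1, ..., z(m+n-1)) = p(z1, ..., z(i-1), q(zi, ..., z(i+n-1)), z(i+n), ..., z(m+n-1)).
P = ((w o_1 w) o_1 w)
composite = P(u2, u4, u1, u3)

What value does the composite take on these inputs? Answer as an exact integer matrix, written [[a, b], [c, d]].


[[16, -16], [0, 0]]


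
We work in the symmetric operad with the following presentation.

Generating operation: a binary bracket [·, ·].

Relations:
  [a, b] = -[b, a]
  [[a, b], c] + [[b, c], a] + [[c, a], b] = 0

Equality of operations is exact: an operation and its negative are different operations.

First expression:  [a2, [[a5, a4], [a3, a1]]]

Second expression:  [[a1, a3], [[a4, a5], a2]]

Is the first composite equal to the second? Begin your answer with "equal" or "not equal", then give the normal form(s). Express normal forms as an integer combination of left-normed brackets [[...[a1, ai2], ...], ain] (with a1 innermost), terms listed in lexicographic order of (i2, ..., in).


not equal; first: [[[[a1, a3], a4], a5], a2] - [[[[a1, a3], a5], a4], a2]; second: -[[[[a1, a3], a2], a4], a5] + [[[[a1, a3], a2], a5], a4] + [[[[a1, a3], a4], a5], a2] - [[[[a1, a3], a5], a4], a2]

Reducing the first expression gives [[[[a1, a3], a4], a5], a2] - [[[[a1, a3], a5], a4], a2]
Reducing the second expression gives -[[[[a1, a3], a2], a4], a5] + [[[[a1, a3], a2], a5], a4] + [[[[a1, a3], a4], a5], a2] - [[[[a1, a3], a5], a4], a2]
No match — not equal.


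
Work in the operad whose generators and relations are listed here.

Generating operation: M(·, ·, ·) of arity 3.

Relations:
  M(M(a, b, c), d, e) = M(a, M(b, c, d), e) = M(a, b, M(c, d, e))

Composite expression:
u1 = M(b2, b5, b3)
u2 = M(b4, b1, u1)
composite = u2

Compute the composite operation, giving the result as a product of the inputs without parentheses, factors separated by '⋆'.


Associativity of M dissolves the nesting; only the b-input order survives.
M(b2, b5, b3) linearizes to b2 ⋆ b5 ⋆ b3
M(b4, b1, M(b2, b5, b3)) linearizes to b4 ⋆ b1 ⋆ b2 ⋆ b5 ⋆ b3

b4 ⋆ b1 ⋆ b2 ⋆ b5 ⋆ b3


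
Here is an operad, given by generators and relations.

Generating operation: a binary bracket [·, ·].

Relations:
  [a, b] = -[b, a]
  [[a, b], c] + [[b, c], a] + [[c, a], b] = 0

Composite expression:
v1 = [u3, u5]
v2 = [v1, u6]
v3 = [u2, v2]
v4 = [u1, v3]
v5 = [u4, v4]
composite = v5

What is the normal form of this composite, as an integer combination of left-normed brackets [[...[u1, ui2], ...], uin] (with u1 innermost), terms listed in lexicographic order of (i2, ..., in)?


In the tensor algebra, words opening u1 carry the u1-anchored form.
Composite bracket: [u4, [u1, [u2, [[u3, u5], u6]]]]
Each bracket splits as ab - ba, giving 32 signed words (2^5 = 32).
Words beginning with u1 determine it all:
  the word u1u2u3u5u6u4 carries sign -1 and contributes -[[[[[u1, u2], u3], u5], u6], u4]
  the word u1u2u5u3u6u4 carries sign +1 and contributes +[[[[[u1, u2], u5], u3], u6], u4]
  the word u1u2u6u3u5u4 carries sign +1 and contributes +[[[[[u1, u2], u6], u3], u5], u4]
  the word u1u2u6u5u3u4 carries sign -1 and contributes -[[[[[u1, u2], u6], u5], u3], u4]
  the word u1u3u5u6u2u4 carries sign +1 and contributes +[[[[[u1, u3], u5], u6], u2], u4]
  the word u1u5u3u6u2u4 carries sign -1 and contributes -[[[[[u1, u5], u3], u6], u2], u4]
  the word u1u6u3u5u2u4 carries sign -1 and contributes -[[[[[u1, u6], u3], u5], u2], u4]
  the word u1u6u5u3u2u4 carries sign +1 and contributes +[[[[[u1, u6], u5], u3], u2], u4]

-[[[[[u1, u2], u3], u5], u6], u4] + [[[[[u1, u2], u5], u3], u6], u4] + [[[[[u1, u2], u6], u3], u5], u4] - [[[[[u1, u2], u6], u5], u3], u4] + [[[[[u1, u3], u5], u6], u2], u4] - [[[[[u1, u5], u3], u6], u2], u4] - [[[[[u1, u6], u3], u5], u2], u4] + [[[[[u1, u6], u5], u3], u2], u4]


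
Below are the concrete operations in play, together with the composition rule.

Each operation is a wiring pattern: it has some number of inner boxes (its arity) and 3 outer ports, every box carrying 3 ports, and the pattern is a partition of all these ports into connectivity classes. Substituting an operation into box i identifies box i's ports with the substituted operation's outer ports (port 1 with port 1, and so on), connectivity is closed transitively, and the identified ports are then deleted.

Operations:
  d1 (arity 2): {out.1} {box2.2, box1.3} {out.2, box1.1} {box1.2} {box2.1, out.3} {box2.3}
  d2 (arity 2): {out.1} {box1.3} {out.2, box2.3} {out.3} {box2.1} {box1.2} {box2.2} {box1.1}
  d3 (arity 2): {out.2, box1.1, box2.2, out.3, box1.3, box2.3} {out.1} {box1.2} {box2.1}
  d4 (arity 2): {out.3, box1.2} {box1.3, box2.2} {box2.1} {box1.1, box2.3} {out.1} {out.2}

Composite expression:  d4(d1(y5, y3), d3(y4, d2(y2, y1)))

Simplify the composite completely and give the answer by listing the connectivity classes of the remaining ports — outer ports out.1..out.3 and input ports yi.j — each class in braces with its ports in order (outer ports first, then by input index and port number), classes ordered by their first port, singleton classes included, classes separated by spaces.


{out.1} {out.2} {out.3, y5.1} {y1.1} {y1.2} {y1.3, y3.1, y4.1, y4.3} {y2.1} {y2.2} {y2.3} {y3.2, y5.3} {y3.3} {y4.2} {y5.2}

Two ports join when wires chain via d4-identified ports.
stage d1: inputs (y5, y3), connectivity {out.1} {out.2, y5.1} {out.3, y3.1} {y3.2, y5.3} {y3.3} {y5.2}, out.j its boundary
stage d2: inputs (y2, y1), connectivity {out.1} {out.2, y1.3} {out.3} {y1.1} {y1.2} {y2.1} {y2.2} {y2.3}, out.j its boundary
stage d3: inputs (y4, y2, y1), connectivity {out.1} {out.2, out.3, y1.3, y4.1, y4.3} {y1.1} {y1.2} {y2.1} {y2.2} {y2.3} {y4.2}, out.j its boundary
stage d4: inputs (y5, y3, y4, y2, y1), connectivity {out.1} {out.2} {out.3, y5.1} {y1.1} {y1.2} {y1.3, y3.1, y4.1, y4.3} {y2.1} {y2.2} {y2.3} {y3.2, y5.3} {y3.3} {y4.2} {y5.2}, out.j its boundary


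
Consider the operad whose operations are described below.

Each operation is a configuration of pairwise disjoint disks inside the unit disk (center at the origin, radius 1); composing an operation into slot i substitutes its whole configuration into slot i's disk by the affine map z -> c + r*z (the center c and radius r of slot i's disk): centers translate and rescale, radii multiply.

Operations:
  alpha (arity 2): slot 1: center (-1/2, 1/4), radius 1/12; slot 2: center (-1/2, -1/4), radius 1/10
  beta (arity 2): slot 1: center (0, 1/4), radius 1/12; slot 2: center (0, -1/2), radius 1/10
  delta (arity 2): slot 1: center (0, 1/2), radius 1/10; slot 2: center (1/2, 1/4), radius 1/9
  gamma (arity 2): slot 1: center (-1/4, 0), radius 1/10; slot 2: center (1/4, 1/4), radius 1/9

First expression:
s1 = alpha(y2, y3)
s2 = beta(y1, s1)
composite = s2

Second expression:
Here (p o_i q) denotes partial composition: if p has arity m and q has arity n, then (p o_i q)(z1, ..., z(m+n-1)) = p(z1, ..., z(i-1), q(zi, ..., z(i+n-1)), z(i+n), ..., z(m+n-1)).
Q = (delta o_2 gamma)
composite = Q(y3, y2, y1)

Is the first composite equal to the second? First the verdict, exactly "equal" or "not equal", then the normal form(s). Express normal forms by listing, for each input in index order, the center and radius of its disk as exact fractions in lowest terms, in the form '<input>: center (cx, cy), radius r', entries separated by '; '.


not equal; first: y1: center (0, 1/4), radius 1/12; y2: center (-1/20, -19/40), radius 1/120; y3: center (-1/20, -21/40), radius 1/100; second: y1: center (19/36, 5/18), radius 1/81; y2: center (17/36, 1/4), radius 1/90; y3: center (0, 1/2), radius 1/10

In normal form, the first expression is y1: center (0, 1/4), radius 1/12; y2: center (-1/20, -19/40), radius 1/120; y3: center (-1/20, -21/40), radius 1/100
In normal form, the second expression is y1: center (19/36, 5/18), radius 1/81; y2: center (17/36, 1/4), radius 1/90; y3: center (0, 1/2), radius 1/10
The normal forms differ: not equal.


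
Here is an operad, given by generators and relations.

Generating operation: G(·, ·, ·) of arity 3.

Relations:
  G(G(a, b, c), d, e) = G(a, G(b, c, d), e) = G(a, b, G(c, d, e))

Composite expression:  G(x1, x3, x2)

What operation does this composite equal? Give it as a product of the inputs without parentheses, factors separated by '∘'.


x1 ∘ x3 ∘ x2

The G-tree's shape is irrelevant; the x-reading-order decides.
G(x1, x3, x2) reduces to x1 ∘ x3 ∘ x2


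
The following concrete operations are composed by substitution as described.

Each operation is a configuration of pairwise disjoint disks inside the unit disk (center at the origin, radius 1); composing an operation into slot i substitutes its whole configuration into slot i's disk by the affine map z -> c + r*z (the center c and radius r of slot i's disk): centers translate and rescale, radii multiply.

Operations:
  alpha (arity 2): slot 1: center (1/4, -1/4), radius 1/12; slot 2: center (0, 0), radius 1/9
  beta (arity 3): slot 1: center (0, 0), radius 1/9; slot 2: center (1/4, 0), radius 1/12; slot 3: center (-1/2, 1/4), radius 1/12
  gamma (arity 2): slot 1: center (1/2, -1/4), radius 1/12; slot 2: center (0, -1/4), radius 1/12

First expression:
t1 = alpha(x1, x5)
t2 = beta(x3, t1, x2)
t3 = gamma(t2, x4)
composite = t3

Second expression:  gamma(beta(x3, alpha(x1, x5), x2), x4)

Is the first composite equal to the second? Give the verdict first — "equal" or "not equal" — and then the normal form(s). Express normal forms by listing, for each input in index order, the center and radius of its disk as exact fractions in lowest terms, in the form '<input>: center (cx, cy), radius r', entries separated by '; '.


Normal form of the first expression: x1: center (301/576, -145/576), radius 1/1728; x2: center (11/24, -11/48), radius 1/144; x3: center (1/2, -1/4), radius 1/108; x4: center (0, -1/4), radius 1/12; x5: center (25/48, -1/4), radius 1/1296
Normal form of the second expression: x1: center (301/576, -145/576), radius 1/1728; x2: center (11/24, -11/48), radius 1/144; x3: center (1/2, -1/4), radius 1/108; x4: center (0, -1/4), radius 1/12; x5: center (25/48, -1/4), radius 1/1296
Same normal form: equal.

equal — both sides give x1: center (301/576, -145/576), radius 1/1728; x2: center (11/24, -11/48), radius 1/144; x3: center (1/2, -1/4), radius 1/108; x4: center (0, -1/4), radius 1/12; x5: center (25/48, -1/4), radius 1/1296


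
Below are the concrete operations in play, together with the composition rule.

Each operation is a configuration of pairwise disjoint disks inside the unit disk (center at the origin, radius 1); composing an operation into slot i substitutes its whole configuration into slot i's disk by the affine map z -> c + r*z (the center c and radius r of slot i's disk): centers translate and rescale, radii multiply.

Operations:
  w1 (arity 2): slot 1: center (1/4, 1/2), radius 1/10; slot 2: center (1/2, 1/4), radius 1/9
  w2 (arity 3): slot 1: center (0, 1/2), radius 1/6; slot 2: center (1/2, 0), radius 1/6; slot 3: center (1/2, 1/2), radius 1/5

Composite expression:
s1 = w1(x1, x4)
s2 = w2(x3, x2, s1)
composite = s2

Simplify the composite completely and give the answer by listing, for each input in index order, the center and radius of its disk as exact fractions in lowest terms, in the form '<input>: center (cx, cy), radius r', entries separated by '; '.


x1: center (11/20, 3/5), radius 1/50; x2: center (1/2, 0), radius 1/6; x3: center (0, 1/2), radius 1/6; x4: center (3/5, 11/20), radius 1/45

Affine substitution under w2: radii multiply and x-centers shift.
for x3, the 1-step affine chain lands on center (0, 1/2), radius 1/6
for x2, the 1-step affine chain lands on center (1/2, 0), radius 1/6
for x1, the 2-step affine chain lands on center (11/20, 3/5), radius 1/50
for x4, the 2-step affine chain lands on center (3/5, 11/20), radius 1/45


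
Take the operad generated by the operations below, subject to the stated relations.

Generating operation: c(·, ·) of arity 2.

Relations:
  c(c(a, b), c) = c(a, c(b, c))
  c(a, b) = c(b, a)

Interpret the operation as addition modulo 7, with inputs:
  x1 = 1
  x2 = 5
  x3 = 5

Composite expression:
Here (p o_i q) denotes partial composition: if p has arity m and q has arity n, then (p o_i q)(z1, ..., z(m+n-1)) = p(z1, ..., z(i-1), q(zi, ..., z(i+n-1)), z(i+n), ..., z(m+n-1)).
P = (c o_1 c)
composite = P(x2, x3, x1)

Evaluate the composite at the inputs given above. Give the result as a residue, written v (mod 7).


4 (mod 7)


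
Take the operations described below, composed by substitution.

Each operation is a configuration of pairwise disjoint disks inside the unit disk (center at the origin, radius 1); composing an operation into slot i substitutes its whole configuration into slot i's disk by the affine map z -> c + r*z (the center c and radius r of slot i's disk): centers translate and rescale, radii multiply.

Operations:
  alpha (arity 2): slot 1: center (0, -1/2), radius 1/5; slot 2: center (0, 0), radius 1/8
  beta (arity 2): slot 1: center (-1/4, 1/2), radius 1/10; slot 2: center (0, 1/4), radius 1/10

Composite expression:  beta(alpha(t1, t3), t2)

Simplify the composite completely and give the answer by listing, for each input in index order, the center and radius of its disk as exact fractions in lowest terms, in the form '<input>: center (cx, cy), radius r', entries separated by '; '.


t1: center (-1/4, 9/20), radius 1/50; t2: center (0, 1/4), radius 1/10; t3: center (-1/4, 1/2), radius 1/80

Below beta, radii multiply path by path; the t-disk centers shift.
for t1, the 2-step affine chain lands on center (-1/4, 9/20), radius 1/50
for t3, the 2-step affine chain lands on center (-1/4, 1/2), radius 1/80
for t2, the 1-step affine chain lands on center (0, 1/4), radius 1/10


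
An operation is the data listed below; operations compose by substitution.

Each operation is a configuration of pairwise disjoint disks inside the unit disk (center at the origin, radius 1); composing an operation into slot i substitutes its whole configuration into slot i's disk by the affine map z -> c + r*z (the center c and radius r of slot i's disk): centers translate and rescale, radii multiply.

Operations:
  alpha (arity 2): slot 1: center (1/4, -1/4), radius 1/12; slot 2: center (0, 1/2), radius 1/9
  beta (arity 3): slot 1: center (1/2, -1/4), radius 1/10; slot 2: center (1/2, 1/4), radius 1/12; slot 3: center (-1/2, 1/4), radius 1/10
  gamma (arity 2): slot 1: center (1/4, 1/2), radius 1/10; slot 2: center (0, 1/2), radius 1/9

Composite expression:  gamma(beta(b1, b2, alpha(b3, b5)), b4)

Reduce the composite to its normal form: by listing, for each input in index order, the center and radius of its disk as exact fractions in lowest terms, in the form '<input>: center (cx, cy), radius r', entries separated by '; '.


Each b-disk chains the slot maps above it in gamma; radii multiply.
for b1, the 2-step affine chain lands on center (3/10, 19/40), radius 1/100
for b2, the 2-step affine chain lands on center (3/10, 21/40), radius 1/120
for b3, the 3-step affine chain lands on center (81/400, 209/400), radius 1/1200
for b5, the 3-step affine chain lands on center (1/5, 53/100), radius 1/900
for b4, the 1-step affine chain lands on center (0, 1/2), radius 1/9

b1: center (3/10, 19/40), radius 1/100; b2: center (3/10, 21/40), radius 1/120; b3: center (81/400, 209/400), radius 1/1200; b4: center (0, 1/2), radius 1/9; b5: center (1/5, 53/100), radius 1/900


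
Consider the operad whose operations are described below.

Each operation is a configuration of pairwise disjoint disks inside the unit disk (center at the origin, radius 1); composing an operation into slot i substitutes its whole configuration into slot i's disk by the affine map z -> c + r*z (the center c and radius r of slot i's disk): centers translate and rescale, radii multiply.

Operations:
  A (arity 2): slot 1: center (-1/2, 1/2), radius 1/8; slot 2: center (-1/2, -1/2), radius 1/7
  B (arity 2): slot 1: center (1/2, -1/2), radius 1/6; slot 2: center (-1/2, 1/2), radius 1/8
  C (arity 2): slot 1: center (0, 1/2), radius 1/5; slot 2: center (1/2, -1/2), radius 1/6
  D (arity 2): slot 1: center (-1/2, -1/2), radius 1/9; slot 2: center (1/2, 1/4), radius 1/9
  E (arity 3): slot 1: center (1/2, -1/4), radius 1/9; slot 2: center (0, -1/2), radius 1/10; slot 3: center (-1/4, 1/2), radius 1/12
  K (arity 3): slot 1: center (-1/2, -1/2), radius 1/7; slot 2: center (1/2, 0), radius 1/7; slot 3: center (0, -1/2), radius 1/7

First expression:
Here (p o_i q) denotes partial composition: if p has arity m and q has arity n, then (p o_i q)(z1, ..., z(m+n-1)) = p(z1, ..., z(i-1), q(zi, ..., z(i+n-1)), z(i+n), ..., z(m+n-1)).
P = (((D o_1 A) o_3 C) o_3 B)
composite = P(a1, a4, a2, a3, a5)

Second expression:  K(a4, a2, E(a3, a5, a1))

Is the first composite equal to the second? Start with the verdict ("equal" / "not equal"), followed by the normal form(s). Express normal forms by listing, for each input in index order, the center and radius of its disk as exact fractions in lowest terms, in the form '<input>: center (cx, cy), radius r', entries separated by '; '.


In normal form, the first expression is a1: center (-5/9, -4/9), radius 1/72; a2: center (23/45, 53/180), radius 1/270; a3: center (22/45, 19/60), radius 1/360; a4: center (-5/9, -5/9), radius 1/63; a5: center (5/9, 7/36), radius 1/54
In normal form, the second expression is a1: center (-1/28, -3/7), radius 1/84; a2: center (1/2, 0), radius 1/7; a3: center (1/14, -15/28), radius 1/63; a4: center (-1/2, -1/2), radius 1/7; a5: center (0, -4/7), radius 1/70
Different reductions; not equal.

not equal: they reduce to a1: center (-5/9, -4/9), radius 1/72; a2: center (23/45, 53/180), radius 1/270; a3: center (22/45, 19/60), radius 1/360; a4: center (-5/9, -5/9), radius 1/63; a5: center (5/9, 7/36), radius 1/54 and a1: center (-1/28, -3/7), radius 1/84; a2: center (1/2, 0), radius 1/7; a3: center (1/14, -15/28), radius 1/63; a4: center (-1/2, -1/2), radius 1/7; a5: center (0, -4/7), radius 1/70
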